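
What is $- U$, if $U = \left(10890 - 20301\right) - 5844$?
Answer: $15255$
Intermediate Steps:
$U = -15255$ ($U = -9411 - 5844 = -15255$)
$- U = \left(-1\right) \left(-15255\right) = 15255$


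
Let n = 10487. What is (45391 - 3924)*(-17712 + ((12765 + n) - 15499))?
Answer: -412969853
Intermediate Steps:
(45391 - 3924)*(-17712 + ((12765 + n) - 15499)) = (45391 - 3924)*(-17712 + ((12765 + 10487) - 15499)) = 41467*(-17712 + (23252 - 15499)) = 41467*(-17712 + 7753) = 41467*(-9959) = -412969853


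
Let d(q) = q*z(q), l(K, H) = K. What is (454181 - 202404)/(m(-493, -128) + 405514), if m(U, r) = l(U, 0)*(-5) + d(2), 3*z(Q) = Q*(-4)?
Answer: 755331/1223921 ≈ 0.61714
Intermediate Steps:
z(Q) = -4*Q/3 (z(Q) = (Q*(-4))/3 = (-4*Q)/3 = -4*Q/3)
d(q) = -4*q²/3 (d(q) = q*(-4*q/3) = -4*q²/3)
m(U, r) = -16/3 - 5*U (m(U, r) = U*(-5) - 4/3*2² = -5*U - 4/3*4 = -5*U - 16/3 = -16/3 - 5*U)
(454181 - 202404)/(m(-493, -128) + 405514) = (454181 - 202404)/((-16/3 - 5*(-493)) + 405514) = 251777/((-16/3 + 2465) + 405514) = 251777/(7379/3 + 405514) = 251777/(1223921/3) = 251777*(3/1223921) = 755331/1223921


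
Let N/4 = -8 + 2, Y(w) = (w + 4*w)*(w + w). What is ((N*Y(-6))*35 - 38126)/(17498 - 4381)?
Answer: -340526/13117 ≈ -25.961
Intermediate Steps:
Y(w) = 10*w² (Y(w) = (5*w)*(2*w) = 10*w²)
N = -24 (N = 4*(-8 + 2) = 4*(-6) = -24)
((N*Y(-6))*35 - 38126)/(17498 - 4381) = (-240*(-6)²*35 - 38126)/(17498 - 4381) = (-240*36*35 - 38126)/13117 = (-24*360*35 - 38126)*(1/13117) = (-8640*35 - 38126)*(1/13117) = (-302400 - 38126)*(1/13117) = -340526*1/13117 = -340526/13117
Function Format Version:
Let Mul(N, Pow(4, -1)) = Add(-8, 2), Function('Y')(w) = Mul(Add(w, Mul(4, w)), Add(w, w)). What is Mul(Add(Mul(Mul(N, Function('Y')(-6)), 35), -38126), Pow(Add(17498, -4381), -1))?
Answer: Rational(-340526, 13117) ≈ -25.961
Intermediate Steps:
Function('Y')(w) = Mul(10, Pow(w, 2)) (Function('Y')(w) = Mul(Mul(5, w), Mul(2, w)) = Mul(10, Pow(w, 2)))
N = -24 (N = Mul(4, Add(-8, 2)) = Mul(4, -6) = -24)
Mul(Add(Mul(Mul(N, Function('Y')(-6)), 35), -38126), Pow(Add(17498, -4381), -1)) = Mul(Add(Mul(Mul(-24, Mul(10, Pow(-6, 2))), 35), -38126), Pow(Add(17498, -4381), -1)) = Mul(Add(Mul(Mul(-24, Mul(10, 36)), 35), -38126), Pow(13117, -1)) = Mul(Add(Mul(Mul(-24, 360), 35), -38126), Rational(1, 13117)) = Mul(Add(Mul(-8640, 35), -38126), Rational(1, 13117)) = Mul(Add(-302400, -38126), Rational(1, 13117)) = Mul(-340526, Rational(1, 13117)) = Rational(-340526, 13117)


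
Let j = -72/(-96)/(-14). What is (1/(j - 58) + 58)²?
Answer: 35533004004/10569001 ≈ 3362.0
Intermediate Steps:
j = -3/56 (j = -72*(-1/96)*(-1/14) = (¾)*(-1/14) = -3/56 ≈ -0.053571)
(1/(j - 58) + 58)² = (1/(-3/56 - 58) + 58)² = (1/(-3251/56) + 58)² = (-56/3251 + 58)² = (188502/3251)² = 35533004004/10569001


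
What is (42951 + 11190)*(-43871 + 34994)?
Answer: -480609657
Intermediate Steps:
(42951 + 11190)*(-43871 + 34994) = 54141*(-8877) = -480609657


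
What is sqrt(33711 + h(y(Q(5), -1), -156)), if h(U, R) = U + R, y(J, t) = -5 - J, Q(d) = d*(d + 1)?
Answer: 4*sqrt(2095) ≈ 183.08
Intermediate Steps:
Q(d) = d*(1 + d)
h(U, R) = R + U
sqrt(33711 + h(y(Q(5), -1), -156)) = sqrt(33711 + (-156 + (-5 - 5*(1 + 5)))) = sqrt(33711 + (-156 + (-5 - 5*6))) = sqrt(33711 + (-156 + (-5 - 1*30))) = sqrt(33711 + (-156 + (-5 - 30))) = sqrt(33711 + (-156 - 35)) = sqrt(33711 - 191) = sqrt(33520) = 4*sqrt(2095)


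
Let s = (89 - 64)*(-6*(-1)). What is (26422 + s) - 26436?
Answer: 136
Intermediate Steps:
s = 150 (s = 25*6 = 150)
(26422 + s) - 26436 = (26422 + 150) - 26436 = 26572 - 26436 = 136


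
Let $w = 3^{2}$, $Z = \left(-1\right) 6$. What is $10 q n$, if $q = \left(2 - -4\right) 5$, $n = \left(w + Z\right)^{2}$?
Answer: $2700$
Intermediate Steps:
$Z = -6$
$w = 9$
$n = 9$ ($n = \left(9 - 6\right)^{2} = 3^{2} = 9$)
$q = 30$ ($q = \left(2 + \left(6 - 2\right)\right) 5 = \left(2 + 4\right) 5 = 6 \cdot 5 = 30$)
$10 q n = 10 \cdot 30 \cdot 9 = 300 \cdot 9 = 2700$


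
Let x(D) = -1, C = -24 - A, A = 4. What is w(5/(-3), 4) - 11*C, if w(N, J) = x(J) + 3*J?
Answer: 319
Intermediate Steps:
C = -28 (C = -24 - 1*4 = -24 - 4 = -28)
w(N, J) = -1 + 3*J
w(5/(-3), 4) - 11*C = (-1 + 3*4) - 11*(-28) = (-1 + 12) + 308 = 11 + 308 = 319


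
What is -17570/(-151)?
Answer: 17570/151 ≈ 116.36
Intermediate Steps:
-17570/(-151) = -1/151*(-17570) = 17570/151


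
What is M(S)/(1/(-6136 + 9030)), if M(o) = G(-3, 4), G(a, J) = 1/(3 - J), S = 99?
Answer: -2894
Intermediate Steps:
M(o) = -1 (M(o) = -1/(-3 + 4) = -1/1 = -1*1 = -1)
M(S)/(1/(-6136 + 9030)) = -1/(1/(-6136 + 9030)) = -1/(1/2894) = -1/1/2894 = -1*2894 = -2894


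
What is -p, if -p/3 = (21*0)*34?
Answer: 0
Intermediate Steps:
p = 0 (p = -3*21*0*34 = -0*34 = -3*0 = 0)
-p = -1*0 = 0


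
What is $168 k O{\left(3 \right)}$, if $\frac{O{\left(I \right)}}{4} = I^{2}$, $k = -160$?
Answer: $-967680$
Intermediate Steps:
$O{\left(I \right)} = 4 I^{2}$
$168 k O{\left(3 \right)} = 168 \left(-160\right) 4 \cdot 3^{2} = - 26880 \cdot 4 \cdot 9 = \left(-26880\right) 36 = -967680$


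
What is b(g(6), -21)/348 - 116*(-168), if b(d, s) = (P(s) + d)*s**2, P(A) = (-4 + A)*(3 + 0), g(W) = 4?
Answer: 2250171/116 ≈ 19398.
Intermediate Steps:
P(A) = -12 + 3*A (P(A) = (-4 + A)*3 = -12 + 3*A)
b(d, s) = s**2*(-12 + d + 3*s) (b(d, s) = ((-12 + 3*s) + d)*s**2 = (-12 + d + 3*s)*s**2 = s**2*(-12 + d + 3*s))
b(g(6), -21)/348 - 116*(-168) = ((-21)**2*(-12 + 4 + 3*(-21)))/348 - 116*(-168) = (441*(-12 + 4 - 63))*(1/348) + 19488 = (441*(-71))*(1/348) + 19488 = -31311*1/348 + 19488 = -10437/116 + 19488 = 2250171/116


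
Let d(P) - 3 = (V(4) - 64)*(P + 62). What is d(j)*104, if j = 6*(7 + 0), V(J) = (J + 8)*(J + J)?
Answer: 346424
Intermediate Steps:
V(J) = 2*J*(8 + J) (V(J) = (8 + J)*(2*J) = 2*J*(8 + J))
j = 42 (j = 6*7 = 42)
d(P) = 1987 + 32*P (d(P) = 3 + (2*4*(8 + 4) - 64)*(P + 62) = 3 + (2*4*12 - 64)*(62 + P) = 3 + (96 - 64)*(62 + P) = 3 + 32*(62 + P) = 3 + (1984 + 32*P) = 1987 + 32*P)
d(j)*104 = (1987 + 32*42)*104 = (1987 + 1344)*104 = 3331*104 = 346424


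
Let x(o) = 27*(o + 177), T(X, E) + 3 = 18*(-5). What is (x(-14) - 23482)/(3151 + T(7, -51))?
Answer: -19081/3058 ≈ -6.2397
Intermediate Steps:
T(X, E) = -93 (T(X, E) = -3 + 18*(-5) = -3 - 90 = -93)
x(o) = 4779 + 27*o (x(o) = 27*(177 + o) = 4779 + 27*o)
(x(-14) - 23482)/(3151 + T(7, -51)) = ((4779 + 27*(-14)) - 23482)/(3151 - 93) = ((4779 - 378) - 23482)/3058 = (4401 - 23482)*(1/3058) = -19081*1/3058 = -19081/3058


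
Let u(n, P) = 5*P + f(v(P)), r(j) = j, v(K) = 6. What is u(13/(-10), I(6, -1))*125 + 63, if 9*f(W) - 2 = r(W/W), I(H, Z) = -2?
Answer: -3436/3 ≈ -1145.3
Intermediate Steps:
f(W) = ⅓ (f(W) = 2/9 + (W/W)/9 = 2/9 + (⅑)*1 = 2/9 + ⅑ = ⅓)
u(n, P) = ⅓ + 5*P (u(n, P) = 5*P + ⅓ = ⅓ + 5*P)
u(13/(-10), I(6, -1))*125 + 63 = (⅓ + 5*(-2))*125 + 63 = (⅓ - 10)*125 + 63 = -29/3*125 + 63 = -3625/3 + 63 = -3436/3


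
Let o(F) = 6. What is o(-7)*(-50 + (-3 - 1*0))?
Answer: -318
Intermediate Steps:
o(-7)*(-50 + (-3 - 1*0)) = 6*(-50 + (-3 - 1*0)) = 6*(-50 + (-3 + 0)) = 6*(-50 - 3) = 6*(-53) = -318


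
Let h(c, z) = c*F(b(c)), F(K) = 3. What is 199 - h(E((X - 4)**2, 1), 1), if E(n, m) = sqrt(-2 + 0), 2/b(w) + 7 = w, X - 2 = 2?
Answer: 199 - 3*I*sqrt(2) ≈ 199.0 - 4.2426*I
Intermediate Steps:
X = 4 (X = 2 + 2 = 4)
b(w) = 2/(-7 + w)
E(n, m) = I*sqrt(2) (E(n, m) = sqrt(-2) = I*sqrt(2))
h(c, z) = 3*c (h(c, z) = c*3 = 3*c)
199 - h(E((X - 4)**2, 1), 1) = 199 - 3*I*sqrt(2)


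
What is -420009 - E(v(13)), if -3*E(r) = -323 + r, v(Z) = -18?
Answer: -1260368/3 ≈ -4.2012e+5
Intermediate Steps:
E(r) = 323/3 - r/3 (E(r) = -(-323 + r)/3 = 323/3 - r/3)
-420009 - E(v(13)) = -420009 - (323/3 - ⅓*(-18)) = -420009 - (323/3 + 6) = -420009 - 1*341/3 = -420009 - 341/3 = -1260368/3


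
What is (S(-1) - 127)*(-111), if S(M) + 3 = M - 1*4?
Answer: 14985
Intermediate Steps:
S(M) = -7 + M (S(M) = -3 + (M - 1*4) = -3 + (M - 4) = -3 + (-4 + M) = -7 + M)
(S(-1) - 127)*(-111) = ((-7 - 1) - 127)*(-111) = (-8 - 127)*(-111) = -135*(-111) = 14985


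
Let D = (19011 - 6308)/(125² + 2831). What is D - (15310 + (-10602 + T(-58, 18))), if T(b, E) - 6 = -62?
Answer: -85844609/18456 ≈ -4651.3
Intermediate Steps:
T(b, E) = -56 (T(b, E) = 6 - 62 = -56)
D = 12703/18456 (D = 12703/(15625 + 2831) = 12703/18456 ≈ 0.68829)
D - (15310 + (-10602 + T(-58, 18))) = 12703/18456 - (15310 + (-10602 - 56)) = 12703/18456 - (15310 - 10658) = 12703/18456 - 1*4652 = 12703/18456 - 4652 = -85844609/18456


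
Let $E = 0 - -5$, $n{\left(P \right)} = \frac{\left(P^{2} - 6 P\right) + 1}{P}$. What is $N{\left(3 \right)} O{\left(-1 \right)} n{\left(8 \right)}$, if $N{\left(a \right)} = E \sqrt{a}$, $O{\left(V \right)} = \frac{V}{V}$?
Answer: $\frac{85 \sqrt{3}}{8} \approx 18.403$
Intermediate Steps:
$n{\left(P \right)} = \frac{1 + P^{2} - 6 P}{P}$
$O{\left(V \right)} = 1$
$E = 5$ ($E = 0 + 5 = 5$)
$N{\left(a \right)} = 5 \sqrt{a}$
$N{\left(3 \right)} O{\left(-1 \right)} n{\left(8 \right)} = 5 \sqrt{3} \cdot 1 \left(-6 + 8 + \frac{1}{8}\right) = 5 \sqrt{3} \left(-6 + 8 + \frac{1}{8}\right) = 5 \sqrt{3} \cdot \frac{17}{8} = \frac{85 \sqrt{3}}{8}$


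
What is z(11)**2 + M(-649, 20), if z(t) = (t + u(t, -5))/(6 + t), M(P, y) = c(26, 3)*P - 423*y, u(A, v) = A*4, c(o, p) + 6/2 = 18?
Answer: -5255330/289 ≈ -18185.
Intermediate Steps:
c(o, p) = 15 (c(o, p) = -3 + 18 = 15)
u(A, v) = 4*A
M(P, y) = -423*y + 15*P (M(P, y) = 15*P - 423*y = -423*y + 15*P)
z(t) = 5*t/(6 + t) (z(t) = (t + 4*t)/(6 + t) = (5*t)/(6 + t) = 5*t/(6 + t))
z(11)**2 + M(-649, 20) = (5*11/(6 + 11))**2 + (-423*20 + 15*(-649)) = (5*11/17)**2 + (-8460 - 9735) = (5*11*(1/17))**2 - 18195 = (55/17)**2 - 18195 = 3025/289 - 18195 = -5255330/289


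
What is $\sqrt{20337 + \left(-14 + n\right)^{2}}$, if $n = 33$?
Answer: $\sqrt{20698} \approx 143.87$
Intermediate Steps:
$\sqrt{20337 + \left(-14 + n\right)^{2}} = \sqrt{20337 + \left(-14 + 33\right)^{2}} = \sqrt{20337 + 19^{2}} = \sqrt{20337 + 361} = \sqrt{20698}$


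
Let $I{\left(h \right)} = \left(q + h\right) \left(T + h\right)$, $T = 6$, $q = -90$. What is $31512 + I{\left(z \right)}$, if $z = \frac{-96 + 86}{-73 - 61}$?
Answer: $\frac{139005193}{4489} \approx 30966.0$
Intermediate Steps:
$z = \frac{5}{67}$ ($z = - \frac{10}{-134} = \left(-10\right) \left(- \frac{1}{134}\right) = \frac{5}{67} \approx 0.074627$)
$I{\left(h \right)} = \left(-90 + h\right) \left(6 + h\right)$
$31512 + I{\left(z \right)} = 31512 - \left(\frac{36600}{67} - \frac{25}{4489}\right) = 31512 - \frac{2452175}{4489} = \frac{139005193}{4489}$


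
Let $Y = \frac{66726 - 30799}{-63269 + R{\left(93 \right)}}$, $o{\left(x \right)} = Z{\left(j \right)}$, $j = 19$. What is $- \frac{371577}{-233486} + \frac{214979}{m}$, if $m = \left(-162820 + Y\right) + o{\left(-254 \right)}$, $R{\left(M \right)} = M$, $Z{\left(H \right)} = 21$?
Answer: $\frac{650585723866183}{2401409475800786} \approx 0.27092$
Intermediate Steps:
$o{\left(x \right)} = 21$
$Y = - \frac{35927}{63176}$ ($Y = \frac{66726 - 30799}{-63269 + 93} = \frac{35927}{-63176} = 35927 \left(- \frac{1}{63176}\right) = - \frac{35927}{63176} \approx -0.56868$)
$m = - \frac{10285025551}{63176}$ ($m = \left(-162820 - \frac{35927}{63176}\right) + 21 = - \frac{10286352247}{63176} + 21 = - \frac{10285025551}{63176} \approx -1.628 \cdot 10^{5}$)
$- \frac{371577}{-233486} + \frac{214979}{m} = - \frac{371577}{-233486} + \frac{214979}{- \frac{10285025551}{63176}} = \left(-371577\right) \left(- \frac{1}{233486}\right) + 214979 \left(- \frac{63176}{10285025551}\right) = \frac{371577}{233486} - \frac{13581513304}{10285025551} = \frac{650585723866183}{2401409475800786}$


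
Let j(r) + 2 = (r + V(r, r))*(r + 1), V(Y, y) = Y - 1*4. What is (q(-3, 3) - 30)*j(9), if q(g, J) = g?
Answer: -4554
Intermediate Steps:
V(Y, y) = -4 + Y (V(Y, y) = Y - 4 = -4 + Y)
j(r) = -2 + (1 + r)*(-4 + 2*r) (j(r) = -2 + (r + (-4 + r))*(r + 1) = -2 + (-4 + 2*r)*(1 + r) = -2 + (1 + r)*(-4 + 2*r))
(q(-3, 3) - 30)*j(9) = (-3 - 30)*(-6 - 2*9 + 2*9**2) = -33*(-6 - 18 + 2*81) = -33*(-6 - 18 + 162) = -33*138 = -4554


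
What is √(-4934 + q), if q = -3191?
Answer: 25*I*√13 ≈ 90.139*I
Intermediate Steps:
√(-4934 + q) = √(-4934 - 3191) = √(-8125) = 25*I*√13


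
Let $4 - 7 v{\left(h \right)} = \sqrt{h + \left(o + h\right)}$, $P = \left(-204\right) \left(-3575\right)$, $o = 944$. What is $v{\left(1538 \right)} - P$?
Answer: $- \frac{5105096}{7} - \frac{2 \sqrt{1005}}{7} \approx -7.2931 \cdot 10^{5}$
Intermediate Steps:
$P = 729300$
$v{\left(h \right)} = \frac{4}{7} - \frac{\sqrt{944 + 2 h}}{7}$ ($v{\left(h \right)} = \frac{4}{7} - \frac{\sqrt{h + \left(944 + h\right)}}{7} = \frac{4}{7} - \frac{\sqrt{944 + 2 h}}{7}$)
$v{\left(1538 \right)} - P = \left(\frac{4}{7} - \frac{\sqrt{944 + 2 \cdot 1538}}{7}\right) - 729300 = \left(\frac{4}{7} - \frac{\sqrt{944 + 3076}}{7}\right) - 729300 = \left(\frac{4}{7} - \frac{\sqrt{4020}}{7}\right) - 729300 = \left(\frac{4}{7} - \frac{2 \sqrt{1005}}{7}\right) - 729300 = - \frac{5105096}{7} - \frac{2 \sqrt{1005}}{7}$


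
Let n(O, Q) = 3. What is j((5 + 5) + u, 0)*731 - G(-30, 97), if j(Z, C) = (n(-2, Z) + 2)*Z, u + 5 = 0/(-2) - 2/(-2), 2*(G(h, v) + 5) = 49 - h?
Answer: 43791/2 ≈ 21896.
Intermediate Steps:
G(h, v) = 39/2 - h/2 (G(h, v) = -5 + (49 - h)/2 = -5 + (49/2 - h/2) = 39/2 - h/2)
u = -4 (u = -5 + (0/(-2) - 2/(-2)) = -5 + (0*(-½) - 2*(-½)) = -5 + (0 + 1) = -5 + 1 = -4)
j(Z, C) = 5*Z (j(Z, C) = (3 + 2)*Z = 5*Z)
j((5 + 5) + u, 0)*731 - G(-30, 97) = (5*((5 + 5) - 4))*731 - (39/2 - ½*(-30)) = (5*(10 - 4))*731 - (39/2 + 15) = (5*6)*731 - 1*69/2 = 30*731 - 69/2 = 21930 - 69/2 = 43791/2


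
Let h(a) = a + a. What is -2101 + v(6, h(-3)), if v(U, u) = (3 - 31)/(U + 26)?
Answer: -16815/8 ≈ -2101.9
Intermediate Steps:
h(a) = 2*a
v(U, u) = -28/(26 + U)
-2101 + v(6, h(-3)) = -2101 - 28/(26 + 6) = -2101 - 28/32 = -2101 - 28*1/32 = -2101 - 7/8 = -16815/8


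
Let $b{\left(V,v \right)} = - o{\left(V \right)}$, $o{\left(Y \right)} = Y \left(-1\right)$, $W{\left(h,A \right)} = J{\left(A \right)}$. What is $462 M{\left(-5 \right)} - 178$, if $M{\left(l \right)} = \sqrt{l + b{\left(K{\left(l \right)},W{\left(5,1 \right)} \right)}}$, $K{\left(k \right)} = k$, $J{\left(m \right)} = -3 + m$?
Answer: $-178 + 462 i \sqrt{10} \approx -178.0 + 1461.0 i$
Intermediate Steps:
$W{\left(h,A \right)} = -3 + A$
$o{\left(Y \right)} = - Y$
$b{\left(V,v \right)} = V$ ($b{\left(V,v \right)} = - \left(-1\right) V = V$)
$M{\left(l \right)} = \sqrt{2} \sqrt{l}$ ($M{\left(l \right)} = \sqrt{l + l} = \sqrt{2 l} = \sqrt{2} \sqrt{l}$)
$462 M{\left(-5 \right)} - 178 = 462 \sqrt{2} \sqrt{-5} - 178 = 462 \sqrt{2} i \sqrt{5} - 178 = 462 i \sqrt{10} - 178 = -178 + 462 i \sqrt{10}$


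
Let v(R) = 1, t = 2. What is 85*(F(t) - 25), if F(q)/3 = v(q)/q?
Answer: -3995/2 ≈ -1997.5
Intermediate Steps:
F(q) = 3/q (F(q) = 3*(1/q) = 3/q)
85*(F(t) - 25) = 85*(3/2 - 25) = 85*(-47/2) = -3995/2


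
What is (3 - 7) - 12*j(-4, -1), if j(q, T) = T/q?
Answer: -7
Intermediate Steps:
(3 - 7) - 12*j(-4, -1) = (3 - 7) - (-12)/(-4) = -4 - (-12)*(-1)/4 = -4 - 12*¼ = -4 - 3 = -7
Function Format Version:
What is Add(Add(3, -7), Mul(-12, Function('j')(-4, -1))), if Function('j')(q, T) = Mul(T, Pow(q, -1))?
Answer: -7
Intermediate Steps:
Add(Add(3, -7), Mul(-12, Function('j')(-4, -1))) = Add(Add(3, -7), Mul(-12, Mul(-1, Pow(-4, -1)))) = Add(-4, Mul(-12, Mul(-1, Rational(-1, 4)))) = Add(-4, Mul(-12, Rational(1, 4))) = Add(-4, -3) = -7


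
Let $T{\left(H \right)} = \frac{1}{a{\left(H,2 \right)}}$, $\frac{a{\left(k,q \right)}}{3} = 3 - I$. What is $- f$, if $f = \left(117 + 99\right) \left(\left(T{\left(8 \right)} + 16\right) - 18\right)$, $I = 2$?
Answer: $360$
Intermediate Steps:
$a{\left(k,q \right)} = 3$ ($a{\left(k,q \right)} = 3 \left(3 - 2\right) = 3 \cdot 1 = 3$)
$T{\left(H \right)} = \frac{1}{3}$
$f = -360$ ($f = \left(117 + 99\right) \left(\left(\frac{1}{3} + 16\right) - 18\right) = 216 \left(\frac{49}{3} - 18\right) = 216 \left(- \frac{5}{3}\right) = -360$)
$- f = \left(-1\right) \left(-360\right) = 360$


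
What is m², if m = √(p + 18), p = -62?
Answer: -44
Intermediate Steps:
m = 2*I*√11 (m = √(-62 + 18) = √(-44) = 2*I*√11 ≈ 6.6332*I)
m² = (2*I*√11)² = -44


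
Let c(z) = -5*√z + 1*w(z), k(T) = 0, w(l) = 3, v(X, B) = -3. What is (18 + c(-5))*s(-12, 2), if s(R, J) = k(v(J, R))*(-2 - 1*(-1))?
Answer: 0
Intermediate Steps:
s(R, J) = 0 (s(R, J) = 0*(-2 - 1*(-1)) = 0*(-2 + 1) = 0*(-1) = 0)
c(z) = 3 - 5*√z (c(z) = -5*√z + 1*3 = -5*√z + 3 = 3 - 5*√z)
(18 + c(-5))*s(-12, 2) = (18 + (3 - 5*I*√5))*0 = (21 - 5*I*√5)*0 = 0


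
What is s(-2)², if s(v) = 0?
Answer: 0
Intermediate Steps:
s(-2)² = 0² = 0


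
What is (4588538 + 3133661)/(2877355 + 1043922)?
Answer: 7722199/3921277 ≈ 1.9693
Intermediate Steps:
(4588538 + 3133661)/(2877355 + 1043922) = 7722199/3921277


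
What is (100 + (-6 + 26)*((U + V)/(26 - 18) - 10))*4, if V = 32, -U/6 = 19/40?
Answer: -217/2 ≈ -108.50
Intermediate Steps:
U = -57/20 (U = -114/40 = -6*19/40 = -57/20 ≈ -2.8500)
(100 + (-6 + 26)*((U + V)/(26 - 18) - 10))*4 = (100 + (-6 + 26)*((-57/20 + 32)/(26 - 18) - 10))*4 = (100 + 20*((583/20)/8 - 10))*4 = (100 + 20*((583/20)*(1/8) - 10))*4 = (100 + 20*(583/160 - 10))*4 = (100 + 20*(-1017/160))*4 = (100 - 1017/8)*4 = -217/8*4 = -217/2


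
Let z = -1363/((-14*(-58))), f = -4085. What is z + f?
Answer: -114427/28 ≈ -4086.7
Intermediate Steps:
z = -47/28 (z = -1363/812 = -1363*1/812 = -47/28 ≈ -1.6786)
z + f = -47/28 - 4085 = -114427/28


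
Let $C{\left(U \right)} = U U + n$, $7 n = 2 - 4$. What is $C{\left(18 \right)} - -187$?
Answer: $\frac{3575}{7} \approx 510.71$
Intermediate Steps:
$n = - \frac{2}{7}$ ($n = \frac{2 - 4}{7} = \frac{1}{7} \left(-2\right) = - \frac{2}{7} \approx -0.28571$)
$C{\left(U \right)} = - \frac{2}{7} + U^{2}$ ($C{\left(U \right)} = U U - \frac{2}{7} = U^{2} - \frac{2}{7} = - \frac{2}{7} + U^{2}$)
$C{\left(18 \right)} - -187 = \left(- \frac{2}{7} + 18^{2}\right) - -187 = \left(- \frac{2}{7} + 324\right) + 187 = \frac{2266}{7} + 187 = \frac{3575}{7}$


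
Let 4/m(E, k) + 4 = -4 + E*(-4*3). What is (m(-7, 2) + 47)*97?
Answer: 86718/19 ≈ 4564.1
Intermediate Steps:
m(E, k) = 4/(-8 - 12*E) (m(E, k) = 4/(-4 + (-4 + E*(-4*3))) = 4/(-4 + (-4 + E*(-12))) = 4/(-4 + (-4 - 12*E)) = 4/(-8 - 12*E))
(m(-7, 2) + 47)*97 = (-1/(2 + 3*(-7)) + 47)*97 = (-1/(2 - 21) + 47)*97 = (-1/(-19) + 47)*97 = (-1*(-1/19) + 47)*97 = (1/19 + 47)*97 = (894/19)*97 = 86718/19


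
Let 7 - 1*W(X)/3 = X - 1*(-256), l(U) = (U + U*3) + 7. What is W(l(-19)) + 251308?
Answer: 250768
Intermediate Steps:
l(U) = 7 + 4*U (l(U) = (U + 3*U) + 7 = 4*U + 7 = 7 + 4*U)
W(X) = -747 - 3*X (W(X) = 21 - 3*(X - 1*(-256)) = 21 - 3*(X + 256) = 21 - 3*(256 + X) = 21 + (-768 - 3*X) = -747 - 3*X)
W(l(-19)) + 251308 = (-747 - 3*(7 + 4*(-19))) + 251308 = (-747 - 3*(7 - 76)) + 251308 = (-747 - 3*(-69)) + 251308 = (-747 + 207) + 251308 = -540 + 251308 = 250768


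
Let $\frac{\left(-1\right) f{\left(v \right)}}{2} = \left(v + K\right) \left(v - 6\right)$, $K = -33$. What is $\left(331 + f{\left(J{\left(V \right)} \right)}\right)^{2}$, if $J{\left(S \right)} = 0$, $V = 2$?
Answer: $4225$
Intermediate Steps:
$f{\left(v \right)} = - 2 \left(-33 + v\right) \left(-6 + v\right)$ ($f{\left(v \right)} = - 2 \left(v - 33\right) \left(v - 6\right) = - 2 \left(-33 + v\right) \left(-6 + v\right)$)
$\left(331 + f{\left(J{\left(V \right)} \right)}\right)^{2} = \left(331 - \left(396 + 2 \cdot 0^{2}\right)\right)^{2} = \left(331 - 396\right)^{2} = \left(-65\right)^{2} = 4225$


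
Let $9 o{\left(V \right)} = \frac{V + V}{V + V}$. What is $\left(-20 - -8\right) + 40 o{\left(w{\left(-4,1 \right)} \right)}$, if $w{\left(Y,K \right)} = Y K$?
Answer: $- \frac{68}{9} \approx -7.5556$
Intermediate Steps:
$w{\left(Y,K \right)} = K Y$
$o{\left(V \right)} = \frac{1}{9}$ ($o{\left(V \right)} = \frac{\left(V + V\right) \frac{1}{V + V}}{9} = \frac{2 V \frac{1}{2 V}}{9} = \frac{1}{9} \cdot 1 = \frac{1}{9}$)
$\left(-20 - -8\right) + 40 o{\left(w{\left(-4,1 \right)} \right)} = \left(-20 - -8\right) + 40 \cdot \frac{1}{9} = \left(-20 + 8\right) + \frac{40}{9} = -12 + \frac{40}{9} = - \frac{68}{9}$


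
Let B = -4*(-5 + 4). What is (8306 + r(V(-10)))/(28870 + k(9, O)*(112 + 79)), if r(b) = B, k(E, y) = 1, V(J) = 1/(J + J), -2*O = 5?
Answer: 2770/9687 ≈ 0.28595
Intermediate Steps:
O = -5/2 (O = -½*5 = -5/2 ≈ -2.5000)
V(J) = 1/(2*J)
B = 4 (B = -4*(-1) = 4)
r(b) = 4
(8306 + r(V(-10)))/(28870 + k(9, O)*(112 + 79)) = (8306 + 4)/(28870 + 1*(112 + 79)) = 8310/(28870 + 1*191) = 8310/(28870 + 191) = 8310/29061 = 8310*(1/29061) = 2770/9687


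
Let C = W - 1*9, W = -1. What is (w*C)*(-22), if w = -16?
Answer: -3520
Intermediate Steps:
C = -10 (C = -1 - 1*9 = -1 - 9 = -10)
(w*C)*(-22) = -16*(-10)*(-22) = 160*(-22) = -3520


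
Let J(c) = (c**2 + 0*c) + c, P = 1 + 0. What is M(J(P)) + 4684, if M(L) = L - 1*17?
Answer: 4669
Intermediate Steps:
P = 1
J(c) = c + c**2 (J(c) = (c**2 + 0) + c = c**2 + c = c + c**2)
M(L) = -17 + L (M(L) = L - 17 = -17 + L)
M(J(P)) + 4684 = (-17 + 1*(1 + 1)) + 4684 = (-17 + 1*2) + 4684 = (-17 + 2) + 4684 = -15 + 4684 = 4669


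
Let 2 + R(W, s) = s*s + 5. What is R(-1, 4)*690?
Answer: 13110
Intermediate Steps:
R(W, s) = 3 + s² (R(W, s) = -2 + (s*s + 5) = -2 + (s² + 5) = -2 + (5 + s²) = 3 + s²)
R(-1, 4)*690 = (3 + 4²)*690 = (3 + 16)*690 = 19*690 = 13110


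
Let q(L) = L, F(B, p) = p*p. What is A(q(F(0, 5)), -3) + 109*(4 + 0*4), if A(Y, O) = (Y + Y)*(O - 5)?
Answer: 36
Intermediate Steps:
F(B, p) = p**2
A(Y, O) = 2*Y*(-5 + O) (A(Y, O) = (2*Y)*(-5 + O) = 2*Y*(-5 + O))
A(q(F(0, 5)), -3) + 109*(4 + 0*4) = 2*5**2*(-5 - 3) + 109*(4 + 0*4) = 2*25*(-8) + 109*(4 + 0) = -400 + 109*4 = -400 + 436 = 36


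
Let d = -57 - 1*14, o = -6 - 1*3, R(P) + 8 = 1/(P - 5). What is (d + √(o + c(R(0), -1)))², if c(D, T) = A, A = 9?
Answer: 5041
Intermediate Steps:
R(P) = -8 + 1/(-5 + P) (R(P) = -8 + 1/(P - 5) = -8 + 1/(-5 + P))
c(D, T) = 9
o = -9 (o = -6 - 3 = -9)
d = -71 (d = -57 - 14 = -71)
(d + √(o + c(R(0), -1)))² = (-71 + √(-9 + 9))² = (-71 + √0)² = (-71 + 0)² = (-71)² = 5041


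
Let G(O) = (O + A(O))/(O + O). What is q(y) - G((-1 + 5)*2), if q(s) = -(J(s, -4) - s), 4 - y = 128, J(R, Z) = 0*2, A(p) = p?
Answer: -125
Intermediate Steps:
J(R, Z) = 0
y = -124 (y = 4 - 1*128 = 4 - 128 = -124)
q(s) = s (q(s) = -(0 - s) = -(-1)*s = s)
G(O) = 1 (G(O) = (O + O)/(O + O) = (2*O)/((2*O)) = (2*O)*(1/(2*O)) = 1)
q(y) - G((-1 + 5)*2) = -124 - 1*1 = -124 - 1 = -125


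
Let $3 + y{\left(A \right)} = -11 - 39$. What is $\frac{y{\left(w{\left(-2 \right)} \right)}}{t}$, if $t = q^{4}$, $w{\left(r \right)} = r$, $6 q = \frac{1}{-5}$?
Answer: $-42930000$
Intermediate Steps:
$q = - \frac{1}{30}$ ($q = \frac{1}{6 \left(-5\right)} = \frac{1}{6} \left(- \frac{1}{5}\right) = - \frac{1}{30} \approx -0.033333$)
$y{\left(A \right)} = -53$ ($y{\left(A \right)} = -3 - 50 = -53$)
$t = \frac{1}{810000}$ ($t = \left(- \frac{1}{30}\right)^{4} = \frac{1}{810000} \approx 1.2346 \cdot 10^{-6}$)
$\frac{y{\left(w{\left(-2 \right)} \right)}}{t} = - 53 \frac{1}{\frac{1}{810000}} = \left(-53\right) 810000 = -42930000$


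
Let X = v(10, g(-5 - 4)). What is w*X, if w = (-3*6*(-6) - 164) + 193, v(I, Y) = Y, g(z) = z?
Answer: -1233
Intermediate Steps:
X = -9 (X = -5 - 4 = -9)
w = 137 (w = (-18*(-6) - 164) + 193 = (108 - 164) + 193 = -56 + 193 = 137)
w*X = 137*(-9) = -1233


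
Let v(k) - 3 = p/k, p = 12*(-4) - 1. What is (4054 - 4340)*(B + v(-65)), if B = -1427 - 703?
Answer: 3040532/5 ≈ 6.0811e+5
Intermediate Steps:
p = -49 (p = -48 - 1 = -49)
v(k) = 3 - 49/k
B = -2130
(4054 - 4340)*(B + v(-65)) = (4054 - 4340)*(-2130 + (3 - 49/(-65))) = -286*(-2130 + (3 - 49*(-1/65))) = -286*(-2130 + (3 + 49/65)) = -286*(-2130 + 244/65) = -286*(-138206/65) = 3040532/5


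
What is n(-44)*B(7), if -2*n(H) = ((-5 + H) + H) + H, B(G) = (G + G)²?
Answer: 13426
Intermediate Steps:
B(G) = 4*G² (B(G) = (2*G)² = 4*G²)
n(H) = 5/2 - 3*H/2 (n(H) = -(((-5 + H) + H) + H)/2 = -((-5 + 2*H) + H)/2 = -(-5 + 3*H)/2 = 5/2 - 3*H/2)
n(-44)*B(7) = (5/2 - 3/2*(-44))*(4*7²) = (5/2 + 66)*(4*49) = (137/2)*196 = 13426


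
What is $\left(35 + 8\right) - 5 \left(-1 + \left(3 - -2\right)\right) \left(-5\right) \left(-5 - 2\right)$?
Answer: $-30100$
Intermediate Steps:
$\left(35 + 8\right) - 5 \left(-1 + \left(3 - -2\right)\right) \left(-5\right) \left(-5 - 2\right) = 43 - 5 \left(-1 + \left(3 + 2\right)\right) \left(-5\right) \left(-5 - 2\right) = 43 - 5 \left(-1 + 5\right) \left(-5\right) \left(-7\right) = 43 \left(-5\right) 4 \left(-5\right) \left(-7\right) = 43 \left(-20\right) \left(-5\right) \left(-7\right) = 43 \cdot 100 \left(-7\right) = 43 \left(-700\right) = -30100$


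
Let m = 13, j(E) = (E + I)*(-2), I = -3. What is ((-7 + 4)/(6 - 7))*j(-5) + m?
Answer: 61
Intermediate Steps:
j(E) = 6 - 2*E (j(E) = (E - 3)*(-2) = (-3 + E)*(-2) = 6 - 2*E)
((-7 + 4)/(6 - 7))*j(-5) + m = ((-7 + 4)/(6 - 7))*(6 - 2*(-5)) + 13 = (-3/(-1))*(6 + 10) + 13 = -3*(-1)*16 + 13 = 3*16 + 13 = 48 + 13 = 61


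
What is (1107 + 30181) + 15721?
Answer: 47009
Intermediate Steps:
(1107 + 30181) + 15721 = 31288 + 15721 = 47009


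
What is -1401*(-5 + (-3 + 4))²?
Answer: -22416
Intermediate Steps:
-1401*(-5 + (-3 + 4))² = -1401*(-5 + 1)² = -1401*(-4)² = -1401*16 = -22416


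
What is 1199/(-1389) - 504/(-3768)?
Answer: -159074/218073 ≈ -0.72945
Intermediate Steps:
1199/(-1389) - 504/(-3768) = 1199*(-1/1389) - 504*(-1/3768) = -1199/1389 + 21/157 = -159074/218073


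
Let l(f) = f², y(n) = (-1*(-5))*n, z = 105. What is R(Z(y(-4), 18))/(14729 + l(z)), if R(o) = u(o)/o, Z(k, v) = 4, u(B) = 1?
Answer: 1/103016 ≈ 9.7072e-6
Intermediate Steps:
y(n) = 5*n
R(o) = 1/o
R(Z(y(-4), 18))/(14729 + l(z)) = 1/(4*(14729 + 105²)) = 1/(4*(14729 + 11025)) = (¼)/25754 = (¼)*(1/25754) = 1/103016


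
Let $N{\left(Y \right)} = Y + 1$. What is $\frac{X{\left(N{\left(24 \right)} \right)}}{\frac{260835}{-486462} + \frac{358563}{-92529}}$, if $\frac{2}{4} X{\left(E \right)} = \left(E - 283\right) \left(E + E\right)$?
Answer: $\frac{129033948207600}{22062452869} \approx 5848.6$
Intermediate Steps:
$N{\left(Y \right)} = 1 + Y$
$X{\left(E \right)} = 4 E \left(-283 + E\right)$ ($X{\left(E \right)} = 2 \left(E - 283\right) \left(E + E\right) = 2 \left(-283 + E\right) 2 E = 2 \cdot 2 E \left(-283 + E\right) = 4 E \left(-283 + E\right)$)
$\frac{X{\left(N{\left(24 \right)} \right)}}{\frac{260835}{-486462} + \frac{358563}{-92529}} = \frac{4 \left(1 + 24\right) \left(-283 + \left(1 + 24\right)\right)}{\frac{260835}{-486462} + \frac{358563}{-92529}} = \frac{4 \cdot 25 \left(-283 + 25\right)}{260835 \left(- \frac{1}{486462}\right) + 358563 \left(- \frac{1}{92529}\right)} = \frac{4 \cdot 25 \left(-258\right)}{- \frac{86945}{162154} - \frac{119521}{30843}} = - \frac{25800}{- \frac{22062452869}{5001315822}} = \left(-25800\right) \left(- \frac{5001315822}{22062452869}\right) = \frac{129033948207600}{22062452869}$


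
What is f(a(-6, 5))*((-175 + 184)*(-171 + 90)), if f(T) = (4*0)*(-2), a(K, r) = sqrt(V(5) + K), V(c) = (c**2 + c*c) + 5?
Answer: 0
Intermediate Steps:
V(c) = 5 + 2*c**2 (V(c) = (c**2 + c**2) + 5 = 2*c**2 + 5 = 5 + 2*c**2)
a(K, r) = sqrt(55 + K) (a(K, r) = sqrt((5 + 2*5**2) + K) = sqrt((5 + 2*25) + K) = sqrt((5 + 50) + K) = sqrt(55 + K))
f(T) = 0 (f(T) = 0*(-2) = 0)
f(a(-6, 5))*((-175 + 184)*(-171 + 90)) = 0*((-175 + 184)*(-171 + 90)) = 0*(9*(-81)) = 0*(-729) = 0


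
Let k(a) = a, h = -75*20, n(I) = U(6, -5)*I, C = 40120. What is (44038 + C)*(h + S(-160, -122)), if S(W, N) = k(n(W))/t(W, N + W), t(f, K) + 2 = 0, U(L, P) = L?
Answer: -85841160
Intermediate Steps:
t(f, K) = -2 (t(f, K) = -2 + 0 = -2)
n(I) = 6*I
h = -1500
S(W, N) = -3*W (S(W, N) = (6*W)/(-2) = (6*W)*(-½) = -3*W)
(44038 + C)*(h + S(-160, -122)) = (44038 + 40120)*(-1500 - 3*(-160)) = 84158*(-1500 + 480) = 84158*(-1020) = -85841160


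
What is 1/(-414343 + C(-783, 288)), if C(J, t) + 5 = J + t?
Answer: -1/414843 ≈ -2.4106e-6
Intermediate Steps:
C(J, t) = -5 + J + t (C(J, t) = -5 + (J + t) = -5 + J + t)
1/(-414343 + C(-783, 288)) = 1/(-414343 + (-5 - 783 + 288)) = 1/(-414343 - 500) = 1/(-414843) = -1/414843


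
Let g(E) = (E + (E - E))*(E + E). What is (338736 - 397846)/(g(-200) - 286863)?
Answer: 59110/206863 ≈ 0.28574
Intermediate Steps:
g(E) = 2*E**2 (g(E) = (E + 0)*(2*E) = E*(2*E) = 2*E**2)
(338736 - 397846)/(g(-200) - 286863) = (338736 - 397846)/(2*(-200)**2 - 286863) = -59110/(2*40000 - 286863) = -59110/(80000 - 286863) = -59110/(-206863) = -59110*(-1/206863) = 59110/206863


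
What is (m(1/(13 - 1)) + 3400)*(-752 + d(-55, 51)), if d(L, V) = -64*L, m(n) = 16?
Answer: 9455488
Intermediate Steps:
(m(1/(13 - 1)) + 3400)*(-752 + d(-55, 51)) = (16 + 3400)*(-752 - 64*(-55)) = 3416*(-752 + 3520) = 3416*2768 = 9455488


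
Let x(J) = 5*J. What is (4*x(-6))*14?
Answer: -1680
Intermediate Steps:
(4*x(-6))*14 = (4*(5*(-6)))*14 = (4*(-30))*14 = -120*14 = -1680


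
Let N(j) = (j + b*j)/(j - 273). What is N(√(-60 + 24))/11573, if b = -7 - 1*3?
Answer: -36/95882305 + 1638*I/95882305 ≈ -3.7546e-7 + 1.7083e-5*I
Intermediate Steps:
b = -10 (b = -7 - 3 = -10)
N(j) = -9*j/(-273 + j) (N(j) = (j - 10*j)/(j - 273) = (-9*j)/(-273 + j) = -9*j/(-273 + j))
N(√(-60 + 24))/11573 = -9*√(-60 + 24)/(-273 + √(-60 + 24))/11573 = -9*√(-36)/(-273 + √(-36))*(1/11573) = -9*6*I/(-273 + 6*I)*(1/11573) = -9*6*I*(-273 - 6*I)/74565*(1/11573) = -6*I*(-273 - 6*I)/8285*(1/11573) = -6*I*(-273 - 6*I)/95882305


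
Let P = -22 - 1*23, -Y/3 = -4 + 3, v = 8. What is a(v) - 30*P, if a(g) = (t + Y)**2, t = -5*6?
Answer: 2079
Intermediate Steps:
t = -30
Y = 3 (Y = -3*(-4 + 3) = -3*(-1) = 3)
a(g) = 729 (a(g) = (-30 + 3)**2 = (-27)**2 = 729)
P = -45 (P = -22 - 23 = -45)
a(v) - 30*P = 729 - 30*(-45) = 729 + 1350 = 2079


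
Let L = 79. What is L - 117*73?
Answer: -8462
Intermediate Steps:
L - 117*73 = 79 - 117*73 = 79 - 8541 = -8462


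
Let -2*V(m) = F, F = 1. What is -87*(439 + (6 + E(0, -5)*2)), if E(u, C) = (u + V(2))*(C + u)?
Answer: -39150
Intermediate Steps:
V(m) = -½ (V(m) = -½*1 = -½)
E(u, C) = (-½ + u)*(C + u) (E(u, C) = (u - ½)*(C + u) = (-½ + u)*(C + u))
-87*(439 + (6 + E(0, -5)*2)) = -87*(439 + (6 + (0² - ½*(-5) - ½*0 - 5*0)*2)) = -87*(439 + (6 + (0 + 5/2 + 0 + 0)*2)) = -87*(439 + (6 + (5/2)*2)) = -87*(439 + (6 + 5)) = -87*(439 + 11) = -87*450 = -39150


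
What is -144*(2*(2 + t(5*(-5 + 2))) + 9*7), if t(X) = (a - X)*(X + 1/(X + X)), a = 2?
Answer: 319776/5 ≈ 63955.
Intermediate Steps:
t(X) = (2 - X)*(X + 1/(2*X)) (t(X) = (2 - X)*(X + 1/(X + X)) = (2 - X)*(X + 1/(2*X)))
-144*(2*(2 + t(5*(-5 + 2))) + 9*7) = -144*(2*(2 + (-½ + 1/(5*(-5 + 2)) - (5*(-5 + 2))² + 2*(5*(-5 + 2)))) + 9*7) = -144*(2*(2 + (-½ + 1/(5*(-3)) - (5*(-3))² + 2*(5*(-3)))) + 63) = -144*(2*(2 + (-½ + 1/(-15) - 1*(-15)² + 2*(-15))) + 63) = -144*(2*(2 + (-½ - 1/15 - 1*225 - 30)) + 63) = -144*(2*(2 + (-½ - 1/15 - 225 - 30)) + 63) = -144*(2*(2 - 7667/30) + 63) = -144*(2*(-7607/30) + 63) = -144*(-7607/15 + 63) = -144*(-6662/15) = 319776/5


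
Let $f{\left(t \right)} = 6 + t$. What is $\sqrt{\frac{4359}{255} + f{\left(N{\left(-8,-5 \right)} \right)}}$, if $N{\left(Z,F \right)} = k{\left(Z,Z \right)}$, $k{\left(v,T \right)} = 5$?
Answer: $\frac{2 \sqrt{50745}}{85} \approx 5.3004$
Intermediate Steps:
$N{\left(Z,F \right)} = 5$
$\sqrt{\frac{4359}{255} + f{\left(N{\left(-8,-5 \right)} \right)}} = \sqrt{\frac{4359}{255} + \left(6 + 5\right)} = \sqrt{4359 \cdot \frac{1}{255} + 11} = \sqrt{\frac{1453}{85} + 11} = \sqrt{\frac{2388}{85}} = \frac{2 \sqrt{50745}}{85}$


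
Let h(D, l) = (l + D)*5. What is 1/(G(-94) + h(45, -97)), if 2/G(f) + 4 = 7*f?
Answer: -331/86061 ≈ -0.0038461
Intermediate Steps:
G(f) = 2/(-4 + 7*f)
h(D, l) = 5*D + 5*l (h(D, l) = (D + l)*5 = 5*D + 5*l)
1/(G(-94) + h(45, -97)) = 1/(2/(-4 + 7*(-94)) + (5*45 + 5*(-97))) = 1/(2/(-4 - 658) + (225 - 485)) = 1/(2/(-662) - 260) = 1/(2*(-1/662) - 260) = 1/(-1/331 - 260) = 1/(-86061/331) = -331/86061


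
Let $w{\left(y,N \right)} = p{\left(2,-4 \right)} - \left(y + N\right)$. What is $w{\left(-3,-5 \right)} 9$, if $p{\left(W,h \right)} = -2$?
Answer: $54$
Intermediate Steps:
$w{\left(y,N \right)} = -2 - N - y$ ($w{\left(y,N \right)} = -2 - \left(y + N\right) = -2 - \left(N + y\right) = -2 - N - y$)
$w{\left(-3,-5 \right)} 9 = \left(-2 - -5 - -3\right) 9 = \left(-2 + 5 + 3\right) 9 = 6 \cdot 9 = 54$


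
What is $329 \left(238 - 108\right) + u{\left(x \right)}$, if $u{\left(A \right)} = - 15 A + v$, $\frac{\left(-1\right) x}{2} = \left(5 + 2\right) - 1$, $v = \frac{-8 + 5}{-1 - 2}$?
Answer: $42951$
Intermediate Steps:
$v = 1$ ($v = - \frac{3}{-3} = \left(-3\right) \left(- \frac{1}{3}\right) = 1$)
$x = -12$ ($x = - 2 \left(\left(5 + 2\right) - 1\right) = - 2 \left(7 - 1\right) = \left(-2\right) 6 = -12$)
$u{\left(A \right)} = 1 - 15 A$ ($u{\left(A \right)} = - 15 A + 1 = 1 - 15 A$)
$329 \left(238 - 108\right) + u{\left(x \right)} = 329 \left(238 - 108\right) + \left(1 - -180\right) = 329 \left(238 - 108\right) + \left(1 + 180\right) = 329 \cdot 130 + 181 = 42770 + 181 = 42951$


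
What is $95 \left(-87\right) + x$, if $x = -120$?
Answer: $-8385$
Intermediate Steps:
$95 \left(-87\right) + x = 95 \left(-87\right) - 120 = -8265 - 120 = -8385$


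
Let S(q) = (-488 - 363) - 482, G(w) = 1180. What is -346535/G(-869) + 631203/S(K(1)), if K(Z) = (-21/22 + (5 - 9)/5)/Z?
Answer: -241350139/314588 ≈ -767.19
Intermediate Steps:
K(Z) = -193/(110*Z) (K(Z) = (-21*1/22 - 4*⅕)/Z = (-21/22 - ⅘)/Z = -193/(110*Z))
S(q) = -1333 (S(q) = -851 - 482 = -1333)
-346535/G(-869) + 631203/S(K(1)) = -346535/1180 + 631203/(-1333) = -346535*1/1180 + 631203*(-1/1333) = -69307/236 - 631203/1333 = -241350139/314588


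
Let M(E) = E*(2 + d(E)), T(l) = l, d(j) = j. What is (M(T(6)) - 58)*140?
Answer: -1400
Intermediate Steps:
M(E) = E*(2 + E)
(M(T(6)) - 58)*140 = (6*(2 + 6) - 58)*140 = (6*8 - 58)*140 = (48 - 58)*140 = -10*140 = -1400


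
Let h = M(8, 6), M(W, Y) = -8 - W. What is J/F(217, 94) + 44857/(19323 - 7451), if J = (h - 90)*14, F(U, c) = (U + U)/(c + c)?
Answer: -235194649/368032 ≈ -639.06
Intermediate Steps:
h = -16 (h = -8 - 1*8 = -8 - 8 = -16)
F(U, c) = U/c (F(U, c) = (2*U)/((2*c)) = (2*U)*(1/(2*c)) = U/c)
J = -1484 (J = (-16 - 90)*14 = -106*14 = -1484)
J/F(217, 94) + 44857/(19323 - 7451) = -1484/(217/94) + 44857/(19323 - 7451) = -1484/(217*(1/94)) + 44857/11872 = -1484/217/94 + 44857*(1/11872) = -1484*94/217 + 44857/11872 = -19928/31 + 44857/11872 = -235194649/368032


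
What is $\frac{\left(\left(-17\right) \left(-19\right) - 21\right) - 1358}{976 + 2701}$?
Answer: $- \frac{1056}{3677} \approx -0.28719$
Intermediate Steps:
$\frac{\left(\left(-17\right) \left(-19\right) - 21\right) - 1358}{976 + 2701} = \frac{\left(323 - 21\right) - 1358}{3677} = \left(302 - 1358\right) \frac{1}{3677} = \left(-1056\right) \frac{1}{3677} = - \frac{1056}{3677}$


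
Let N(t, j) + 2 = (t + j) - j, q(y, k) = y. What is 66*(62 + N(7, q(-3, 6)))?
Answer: 4422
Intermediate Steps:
N(t, j) = -2 + t (N(t, j) = -2 + ((t + j) - j) = -2 + ((j + t) - j) = -2 + t)
66*(62 + N(7, q(-3, 6))) = 66*(62 + (-2 + 7)) = 66*(62 + 5) = 66*67 = 4422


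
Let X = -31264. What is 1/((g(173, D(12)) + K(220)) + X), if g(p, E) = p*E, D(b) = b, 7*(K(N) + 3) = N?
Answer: -7/204117 ≈ -3.4294e-5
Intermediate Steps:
K(N) = -3 + N/7
g(p, E) = E*p
1/((g(173, D(12)) + K(220)) + X) = 1/((12*173 + (-3 + (⅐)*220)) - 31264) = 1/((2076 + (-3 + 220/7)) - 31264) = 1/((2076 + 199/7) - 31264) = 1/(14731/7 - 31264) = 1/(-204117/7) = -7/204117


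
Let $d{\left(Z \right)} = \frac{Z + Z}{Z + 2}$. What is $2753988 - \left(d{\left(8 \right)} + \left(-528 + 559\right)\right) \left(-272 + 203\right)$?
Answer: $\frac{13781187}{5} \approx 2.7562 \cdot 10^{6}$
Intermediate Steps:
$d{\left(Z \right)} = \frac{2 Z}{2 + Z}$
$2753988 - \left(d{\left(8 \right)} + \left(-528 + 559\right)\right) \left(-272 + 203\right) = 2753988 - \left(2 \cdot 8 \frac{1}{2 + 8} + \left(-528 + 559\right)\right) \left(-272 + 203\right) = 2753988 - \left(2 \cdot 8 \cdot \frac{1}{10} + 31\right) \left(-69\right) = 2753988 - \left(\frac{8}{5} + 31\right) \left(-69\right) = 2753988 - \frac{163}{5} \left(-69\right) = 2753988 - - \frac{11247}{5} = 2753988 + \frac{11247}{5} = \frac{13781187}{5}$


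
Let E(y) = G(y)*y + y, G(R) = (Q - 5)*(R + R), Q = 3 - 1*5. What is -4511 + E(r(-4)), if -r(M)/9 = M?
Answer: -22619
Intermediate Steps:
Q = -2 (Q = 3 - 5 = -2)
r(M) = -9*M
G(R) = -14*R (G(R) = (-2 - 5)*(R + R) = -14*R)
E(y) = y - 14*y² (E(y) = (-14*y)*y + y = -14*y² + y = y - 14*y²)
-4511 + E(r(-4)) = -4511 + (-9*(-4))*(1 - (-126)*(-4)) = -4511 + 36*(1 - 14*36) = -4511 + 36*(1 - 504) = -4511 + 36*(-503) = -4511 - 18108 = -22619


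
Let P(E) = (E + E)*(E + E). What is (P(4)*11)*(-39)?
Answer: -27456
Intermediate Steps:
P(E) = 4*E² (P(E) = (2*E)*(2*E) = 4*E²)
(P(4)*11)*(-39) = ((4*4²)*11)*(-39) = ((4*16)*11)*(-39) = (64*11)*(-39) = 704*(-39) = -27456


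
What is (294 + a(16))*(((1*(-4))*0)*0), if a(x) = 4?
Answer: 0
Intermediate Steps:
(294 + a(16))*(((1*(-4))*0)*0) = (294 + 4)*(((1*(-4))*0)*0) = 298*(-4*0*0) = 298*(0*0) = 298*0 = 0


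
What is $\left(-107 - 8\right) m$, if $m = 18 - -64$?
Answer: $-9430$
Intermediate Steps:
$m = 82$ ($m = 18 + 64 = 82$)
$\left(-107 - 8\right) m = \left(-107 - 8\right) 82 = \left(-115\right) 82 = -9430$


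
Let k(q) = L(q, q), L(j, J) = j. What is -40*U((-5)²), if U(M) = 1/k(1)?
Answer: -40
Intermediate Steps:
k(q) = q
U(M) = 1 (U(M) = 1/1 = 1)
-40*U((-5)²) = -40*1 = -40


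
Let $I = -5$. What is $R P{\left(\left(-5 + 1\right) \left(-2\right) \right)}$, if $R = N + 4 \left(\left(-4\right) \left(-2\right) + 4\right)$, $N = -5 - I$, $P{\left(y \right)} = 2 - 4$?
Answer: $-96$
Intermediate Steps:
$P{\left(y \right)} = -2$ ($P{\left(y \right)} = 2 - 4 = -2$)
$N = 0$ ($N = -5 - -5 = -5 + 5 = 0$)
$R = 48$ ($R = 0 + 4 \left(\left(-4\right) \left(-2\right) + 4\right) = 0 + 4 \left(8 + 4\right) = 0 + 4 \cdot 12 = 0 + 48 = 48$)
$R P{\left(\left(-5 + 1\right) \left(-2\right) \right)} = 48 \left(-2\right) = -96$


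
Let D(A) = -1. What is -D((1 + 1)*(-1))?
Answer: 1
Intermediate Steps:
-D((1 + 1)*(-1)) = -1*(-1) = 1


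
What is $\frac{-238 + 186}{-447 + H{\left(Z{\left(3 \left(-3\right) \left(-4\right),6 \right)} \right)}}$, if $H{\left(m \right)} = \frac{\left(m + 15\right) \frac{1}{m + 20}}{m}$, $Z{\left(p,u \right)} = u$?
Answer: $\frac{2704}{23237} \approx 0.11637$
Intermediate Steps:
$H{\left(m \right)} = \frac{15 + m}{m \left(20 + m\right)}$ ($H{\left(m \right)} = \frac{\left(15 + m\right) \frac{1}{20 + m}}{m} = \frac{\frac{1}{20 + m} \left(15 + m\right)}{m} = \frac{15 + m}{m \left(20 + m\right)}$)
$\frac{-238 + 186}{-447 + H{\left(Z{\left(3 \left(-3\right) \left(-4\right),6 \right)} \right)}} = \frac{-238 + 186}{-447 + \frac{15 + 6}{6 \left(20 + 6\right)}} = - \frac{52}{-447 + \frac{1}{6} \cdot \frac{1}{26} \cdot 21} = - \frac{52}{-447 + \frac{7}{52}} = - \frac{52}{- \frac{23237}{52}} = \left(-52\right) \left(- \frac{52}{23237}\right) = \frac{2704}{23237}$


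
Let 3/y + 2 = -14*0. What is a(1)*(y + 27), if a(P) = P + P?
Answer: 51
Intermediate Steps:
y = -3/2 (y = 3/(-2 - 14*0) = 3/(-2 + 0) = 3/(-2) = 3*(-½) = -3/2 ≈ -1.5000)
a(P) = 2*P
a(1)*(y + 27) = (2*1)*(-3/2 + 27) = 2*(51/2) = 51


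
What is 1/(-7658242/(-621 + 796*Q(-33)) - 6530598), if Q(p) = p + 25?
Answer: -6989/45634691180 ≈ -1.5315e-7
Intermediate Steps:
Q(p) = 25 + p
1/(-7658242/(-621 + 796*Q(-33)) - 6530598) = 1/(-7658242/(-621 + 796*(25 - 33)) - 6530598) = 1/(-7658242/(-621 + 796*(-8)) - 6530598) = 1/(-7658242/(-621 - 6368) - 6530598) = 1/(-7658242/(-6989) - 6530598) = 1/(-7658242*(-1/6989) - 6530598) = 1/(7658242/6989 - 6530598) = 1/(-45634691180/6989) = -6989/45634691180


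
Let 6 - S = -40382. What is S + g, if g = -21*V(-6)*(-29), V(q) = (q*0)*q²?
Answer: 40388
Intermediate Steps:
S = 40388 (S = 6 - 1*(-40382) = 6 + 40382 = 40388)
V(q) = 0 (V(q) = 0*q² = 0)
g = 0 (g = -0*(-29) = -21*0 = 0)
S + g = 40388 + 0 = 40388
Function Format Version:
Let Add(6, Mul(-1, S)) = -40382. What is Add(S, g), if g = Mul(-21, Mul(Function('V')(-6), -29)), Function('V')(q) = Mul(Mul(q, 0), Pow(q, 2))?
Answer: 40388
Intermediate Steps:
S = 40388 (S = Add(6, Mul(-1, -40382)) = Add(6, 40382) = 40388)
Function('V')(q) = 0 (Function('V')(q) = Mul(0, Pow(q, 2)) = 0)
g = 0 (g = Mul(-21, Mul(0, -29)) = Mul(-21, 0) = 0)
Add(S, g) = Add(40388, 0) = 40388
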